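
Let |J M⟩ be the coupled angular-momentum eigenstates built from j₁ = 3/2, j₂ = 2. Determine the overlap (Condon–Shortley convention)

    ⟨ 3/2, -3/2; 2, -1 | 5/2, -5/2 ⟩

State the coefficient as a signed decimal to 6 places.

triangle: 1!·2!·3!/7! = 12/5040
(j±m)!: 0!·3!·1!·3!·0!·5! = 4320
prefactor² = (2J+1)·Δ·N² = 432/7
  k=1: −1/(1!·0!·2!·0!·0!·3!) = -1/12
Σ = -1/12  ⇒  CG² = 432/7·(-1/12)² = 3/7
CG = −√(3/7) = -0.654654

−√(3/7) ≈ -0.654654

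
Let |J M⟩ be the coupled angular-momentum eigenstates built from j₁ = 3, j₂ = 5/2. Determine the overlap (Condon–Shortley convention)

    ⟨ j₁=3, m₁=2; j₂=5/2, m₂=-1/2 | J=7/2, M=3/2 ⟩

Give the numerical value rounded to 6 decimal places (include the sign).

triangle: 2!×4!×3!/10! = 288/3628800
(j±m)!: 5!×1!×2!×3!×5!×2! = 345600
prefactor² = (2J+1)×Δ×N² = 1536/7
  k=0: +1/(0!×2!×1!×2!×3!×1!) = 1/24
  k=1: −1/(1!×1!×0!×1!×4!×2!) = -1/48
Σ = 1/48  ⇒  CG² = 1536/7×1/48² = 2/21
CG = +√(2/21) = +0.308607

+0.308607  (= +√(2/21))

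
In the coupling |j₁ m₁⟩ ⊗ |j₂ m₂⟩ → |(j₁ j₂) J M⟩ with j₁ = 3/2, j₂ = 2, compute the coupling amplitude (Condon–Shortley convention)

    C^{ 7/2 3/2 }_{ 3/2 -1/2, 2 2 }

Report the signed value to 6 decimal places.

triangle: 0!·3!·4!/8! = 144/40320
(j±m)!: 1!·2!·4!·0!·5!·2! = 11520
prefactor² = (2J+1)·Δ·N² = 2304/7
  k=0: +1/(0!·0!·2!·4!·1!·0!) = 1/48
Σ = 1/48  ⇒  CG² = 2304/7·1/48² = 1/7
CG = +√(1/7) = +0.377964

+√(1/7) ≈ +0.377964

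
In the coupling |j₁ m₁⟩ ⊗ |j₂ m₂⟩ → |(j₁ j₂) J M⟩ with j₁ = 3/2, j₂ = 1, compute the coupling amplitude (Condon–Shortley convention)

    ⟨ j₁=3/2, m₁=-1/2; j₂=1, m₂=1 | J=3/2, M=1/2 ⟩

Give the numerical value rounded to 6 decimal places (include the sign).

-0.730297  (= −√(8/15))

triangle: 1!×2!×1!/5! = 2/120
(j±m)!: 1!×2!×2!×0!×2!×1! = 8
prefactor² = (2J+1)×Δ×N² = 8/15
  k=1: −1/(1!×0!×1!×1!×1!×0!) = -1
Σ = -1  ⇒  CG² = 8/15×(-1)² = 8/15
CG = −√(8/15) = -0.730297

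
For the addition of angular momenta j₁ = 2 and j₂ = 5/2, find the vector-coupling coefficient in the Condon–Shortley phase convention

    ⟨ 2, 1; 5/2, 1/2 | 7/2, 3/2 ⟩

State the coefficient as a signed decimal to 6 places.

+0.308607

triangle: 1!×3!×4!/9! = 144/362880
(j±m)!: 3!×1!×3!×2!×5!×2! = 17280
prefactor² = (2J+1)×Δ×N² = 384/7
  k=0: +1/(0!×1!×1!×3!×2!×1!) = 1/12
  k=1: −1/(1!×0!×0!×2!×3!×2!) = -1/24
Σ = 1/24  ⇒  CG² = 384/7×1/24² = 2/21
CG = +√(2/21) = +0.308607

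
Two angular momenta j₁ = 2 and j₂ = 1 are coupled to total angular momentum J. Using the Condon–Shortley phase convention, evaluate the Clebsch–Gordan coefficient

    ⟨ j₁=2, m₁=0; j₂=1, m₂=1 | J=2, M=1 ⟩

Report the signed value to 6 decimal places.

j₁+j₂−J=1  J+j₁−j₂=3  J−j₁+j₂=1  j₁+j₂+J+1=6
(j₁±m₁, j₂±m₂, J±M) = (2,2,2,0,3,1)
P² = 2
sum k=1..1:
  [1] −1/2 = -1/2
S = -1/2
C² = P²·S² = 1/2 ; C = -0.707107

−√(1/2) ≈ -0.707107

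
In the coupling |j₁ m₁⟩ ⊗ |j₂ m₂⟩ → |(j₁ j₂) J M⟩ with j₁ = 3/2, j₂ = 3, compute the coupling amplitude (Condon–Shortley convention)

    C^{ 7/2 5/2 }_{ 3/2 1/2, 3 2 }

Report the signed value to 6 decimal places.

−√(1/7) = -0.377964

√[8·1!2!5!/9! · 2!1!5!1!6!1!] = √(6400/7)
  +(−1)^0/∏(0,1,1,5,1,0)! = 1/120  (running 1/120)
  +(−1)^1/∏(1,0,0,4,2,1)! = -1/48  (running -1/80)
⟨..|..⟩ = √(6400/7)·(-1/80) = -0.377964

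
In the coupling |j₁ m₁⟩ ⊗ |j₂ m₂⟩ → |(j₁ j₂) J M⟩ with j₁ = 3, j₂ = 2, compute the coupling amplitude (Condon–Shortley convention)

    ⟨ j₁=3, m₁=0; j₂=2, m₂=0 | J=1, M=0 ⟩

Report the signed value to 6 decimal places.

j₁+j₂−J=4  J+j₁−j₂=2  J−j₁+j₂=0  j₁+j₂+J+1=7
(j₁±m₁, j₂±m₂, J±M) = (3,3,2,2,1,1)
P² = 144/35
sum k=2..2:
  [2] +1/4 = 1/4
S = 1/4
C² = P²·S² = 9/35 ; C = +0.507093

+0.507093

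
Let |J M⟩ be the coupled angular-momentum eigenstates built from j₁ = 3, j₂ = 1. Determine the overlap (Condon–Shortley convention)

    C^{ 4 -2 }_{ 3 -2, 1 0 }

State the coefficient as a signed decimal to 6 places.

+0.654654

triangle: 0!×6!×2!/9! = 1440/362880
(j±m)!: 1!×5!×1!×1!×2!×6! = 172800
prefactor² = (2J+1)×Δ×N² = 43200/7
  k=0: +1/(0!×0!×5!×1!×1!×1!) = 1/120
Σ = 1/120  ⇒  CG² = 43200/7×1/120² = 3/7
CG = +√(3/7) = +0.654654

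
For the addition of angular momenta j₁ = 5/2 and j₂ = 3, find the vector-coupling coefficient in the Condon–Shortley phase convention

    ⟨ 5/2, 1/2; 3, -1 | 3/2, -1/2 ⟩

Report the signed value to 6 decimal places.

triangle: 4!×1!×2!/8! = 48/40320
(j±m)!: 3!×2!×2!×4!×1!×2! = 1152
prefactor² = (2J+1)×Δ×N² = 192/35
  k=1: −1/(1!×3!×1!×1!×0!×1!) = -1/6
  k=2: +1/(2!×2!×0!×0!×1!×2!) = 1/8
Σ = -1/24  ⇒  CG² = 192/35×(-1/24)² = 1/105
CG = −√(1/105) = -0.097590

-0.097590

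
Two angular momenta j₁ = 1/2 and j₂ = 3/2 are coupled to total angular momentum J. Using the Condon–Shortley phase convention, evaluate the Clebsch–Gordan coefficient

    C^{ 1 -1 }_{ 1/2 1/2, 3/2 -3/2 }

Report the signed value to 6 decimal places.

+0.866025  (= +√(3/4))

√[3·1!0!2!/4! · 1!0!0!3!0!2!] = √(3)
  +(−1)^0/∏(0,1,0,0,0,2)! = 1/2  (running 1/2)
⟨..|..⟩ = √(3)·(1/2) = +0.866025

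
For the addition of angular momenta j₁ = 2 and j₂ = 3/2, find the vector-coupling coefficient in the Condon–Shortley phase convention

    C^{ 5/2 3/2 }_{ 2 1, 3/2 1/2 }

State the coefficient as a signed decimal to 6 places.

+√(1/35) = +0.169031

j₁+j₂−J=1  J+j₁−j₂=3  J−j₁+j₂=2  j₁+j₂+J+1=7
(j₁±m₁, j₂±m₂, J±M) = (3,1,2,1,4,1)
P² = 144/35
sum k=0..1:
  [0] +1/4 = 1/4
  [1] −1/6 = -1/6
S = 1/12
C² = P²·S² = 1/35 ; C = +0.169031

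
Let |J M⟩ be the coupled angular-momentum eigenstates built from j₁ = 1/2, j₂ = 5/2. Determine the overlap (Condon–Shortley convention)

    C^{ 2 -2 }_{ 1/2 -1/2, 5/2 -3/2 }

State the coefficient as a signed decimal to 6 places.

−√(1/6) ≈ -0.408248

√[5·1!0!4!/6! · 0!1!1!4!0!4!] = √(96)
  +(−1)^1/∏(1,0,0,0,0,4)! = -1/24  (running -1/24)
⟨..|..⟩ = √(96)·(-1/24) = -0.408248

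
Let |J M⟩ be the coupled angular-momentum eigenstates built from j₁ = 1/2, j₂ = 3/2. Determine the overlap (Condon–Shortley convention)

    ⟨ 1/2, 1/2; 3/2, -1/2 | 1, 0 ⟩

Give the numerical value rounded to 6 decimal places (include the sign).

j₁+j₂−J=1  J+j₁−j₂=0  J−j₁+j₂=2  j₁+j₂+J+1=4
(j₁±m₁, j₂±m₂, J±M) = (1,0,1,2,1,1)
P² = 1/2
sum k=0..0:
  [0] +1/1 = 1
S = 1
C² = P²·S² = 1/2 ; C = +0.707107

+√(1/2) ≈ +0.707107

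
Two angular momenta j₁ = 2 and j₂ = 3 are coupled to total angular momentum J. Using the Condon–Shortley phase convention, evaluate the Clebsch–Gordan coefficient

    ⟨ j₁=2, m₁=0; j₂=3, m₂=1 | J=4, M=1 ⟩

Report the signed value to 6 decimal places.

√[9·1!3!5!/10! · 2!2!4!2!5!3!] = √(1728/7)
  +(−1)^0/∏(0,1,2,4,1,1)! = 1/48  (running 1/48)
  +(−1)^1/∏(1,0,1,3,2,2)! = -1/24  (running -1/48)
⟨..|..⟩ = √(1728/7)·(-1/48) = -0.327327

-0.327327  (= −√(3/28))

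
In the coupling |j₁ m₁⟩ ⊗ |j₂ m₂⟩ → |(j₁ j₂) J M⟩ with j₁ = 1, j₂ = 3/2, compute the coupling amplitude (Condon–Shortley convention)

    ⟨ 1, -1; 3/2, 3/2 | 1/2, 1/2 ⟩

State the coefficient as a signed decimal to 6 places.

+√(1/2) = +0.707107

j₁+j₂−J=2  J+j₁−j₂=0  J−j₁+j₂=1  j₁+j₂+J+1=4
(j₁±m₁, j₂±m₂, J±M) = (0,2,3,0,1,0)
P² = 2
sum k=2..2:
  [2] +1/2 = 1/2
S = 1/2
C² = P²·S² = 1/2 ; C = +0.707107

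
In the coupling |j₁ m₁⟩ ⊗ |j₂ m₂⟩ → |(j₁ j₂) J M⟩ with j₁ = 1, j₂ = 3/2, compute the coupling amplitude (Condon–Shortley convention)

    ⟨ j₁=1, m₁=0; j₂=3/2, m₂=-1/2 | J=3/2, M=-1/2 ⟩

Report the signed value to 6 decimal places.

triangle: 1!*1!*2!/5! = 2/120
(j±m)!: 1!*1!*1!*2!*1!*2! = 4
prefactor² = (2J+1)*Δ*N² = 4/15
  k=0: +1/(0!*1!*1!*1!*0!*1!) = 1
  k=1: −1/(1!*0!*0!*0!*1!*2!) = -1/2
Σ = 1/2  ⇒  CG² = 4/15*1/2² = 1/15
CG = +√(1/15) = +0.258199

+0.258199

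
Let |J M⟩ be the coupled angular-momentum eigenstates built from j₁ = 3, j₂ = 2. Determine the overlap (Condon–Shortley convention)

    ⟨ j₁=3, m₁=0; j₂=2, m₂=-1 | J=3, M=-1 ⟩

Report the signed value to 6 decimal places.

triangle: 2!·4!·2!/9! = 96/362880
(j±m)!: 3!·3!·1!·3!·2!·4! = 10368
prefactor² = (2J+1)·Δ·N² = 96/5
  k=0: +1/(0!·2!·3!·1!·1!·1!) = 1/12
  k=1: −1/(1!·1!·2!·0!·2!·2!) = -1/8
Σ = -1/24  ⇒  CG² = 96/5·(-1/24)² = 1/30
CG = −√(1/30) = -0.182574

−√(1/30) = -0.182574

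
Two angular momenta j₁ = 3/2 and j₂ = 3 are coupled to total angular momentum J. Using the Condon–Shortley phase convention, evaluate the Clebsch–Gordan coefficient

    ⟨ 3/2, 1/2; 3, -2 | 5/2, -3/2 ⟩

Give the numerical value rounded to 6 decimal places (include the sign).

triangle: 2!*1!*4!/8! = 48/40320
(j±m)!: 2!*1!*1!*5!*1!*4! = 5760
prefactor² = (2J+1)*Δ*N² = 288/7
  k=0: +1/(0!*2!*1!*1!*0!*3!) = 1/12
  k=1: −1/(1!*1!*0!*0!*1!*4!) = -1/24
Σ = 1/24  ⇒  CG² = 288/7*1/24² = 1/14
CG = +√(1/14) = +0.267261

+0.267261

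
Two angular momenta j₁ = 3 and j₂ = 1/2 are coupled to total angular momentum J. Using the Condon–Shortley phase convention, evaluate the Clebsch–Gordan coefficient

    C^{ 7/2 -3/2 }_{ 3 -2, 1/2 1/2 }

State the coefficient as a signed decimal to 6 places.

+√(2/7) ≈ +0.534522

√[8·0!6!1!/8! · 1!5!1!0!2!5!] = √(28800/7)
  +(−1)^0/∏(0,0,5,1,1,0)! = 1/120  (running 1/120)
⟨..|..⟩ = √(28800/7)·(1/120) = +0.534522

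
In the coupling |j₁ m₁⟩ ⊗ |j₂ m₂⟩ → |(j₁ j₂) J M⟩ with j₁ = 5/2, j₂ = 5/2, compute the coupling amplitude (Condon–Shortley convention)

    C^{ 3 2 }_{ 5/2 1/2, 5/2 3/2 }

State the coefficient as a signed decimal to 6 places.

−√(1/12) ≈ -0.288675

j₁+j₂−J=2  J+j₁−j₂=3  J−j₁+j₂=3  j₁+j₂+J+1=9
(j₁±m₁, j₂±m₂, J±M) = (3,2,4,1,5,1)
P² = 48
sum k=1..2:
  [1] −1/12 = -1/12
  [2] +1/24 = 1/24
S = -1/24
C² = P²·S² = 1/12 ; C = -0.288675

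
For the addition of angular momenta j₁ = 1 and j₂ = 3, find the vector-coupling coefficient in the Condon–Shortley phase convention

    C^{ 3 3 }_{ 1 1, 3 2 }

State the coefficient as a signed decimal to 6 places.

+√(1/4) = +0.500000

triangle: 1!*1!*5!/8! = 120/40320
(j±m)!: 2!*0!*5!*1!*6!*0! = 172800
prefactor² = (2J+1)*Δ*N² = 3600
  k=0: +1/(0!*1!*0!*5!*1!*0!) = 1/120
Σ = 1/120  ⇒  CG² = 3600*1/120² = 1/4
CG = +√(1/4) = +0.500000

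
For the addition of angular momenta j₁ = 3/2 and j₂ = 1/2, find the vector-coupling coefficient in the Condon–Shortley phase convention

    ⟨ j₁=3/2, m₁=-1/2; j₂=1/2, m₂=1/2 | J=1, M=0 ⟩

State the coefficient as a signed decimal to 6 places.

j₁+j₂−J=1  J+j₁−j₂=2  J−j₁+j₂=0  j₁+j₂+J+1=4
(j₁±m₁, j₂±m₂, J±M) = (1,2,1,0,1,1)
P² = 1/2
sum k=1..1:
  [1] −1/1 = -1
S = -1
C² = P²·S² = 1/2 ; C = -0.707107

-0.707107  (= −√(1/2))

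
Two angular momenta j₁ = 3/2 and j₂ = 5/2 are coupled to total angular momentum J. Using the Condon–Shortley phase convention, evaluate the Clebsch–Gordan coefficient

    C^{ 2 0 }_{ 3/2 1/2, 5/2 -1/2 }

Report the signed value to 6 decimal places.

-0.267261

triangle: 2!*1!*3!/7! = 12/5040
(j±m)!: 2!*1!*2!*3!*2!*2! = 96
prefactor² = (2J+1)*Δ*N² = 8/7
  k=0: +1/(0!*2!*1!*2!*0!*1!) = 1/4
  k=1: −1/(1!*1!*0!*1!*1!*2!) = -1/2
Σ = -1/4  ⇒  CG² = 8/7*(-1/4)² = 1/14
CG = −√(1/14) = -0.267261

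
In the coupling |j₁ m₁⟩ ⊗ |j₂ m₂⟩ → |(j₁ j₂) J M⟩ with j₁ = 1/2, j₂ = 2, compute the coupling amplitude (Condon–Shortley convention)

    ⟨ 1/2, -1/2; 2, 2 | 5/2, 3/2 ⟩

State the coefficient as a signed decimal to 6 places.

+√(1/5) ≈ +0.447214

j₁+j₂−J=0  J+j₁−j₂=1  J−j₁+j₂=4  j₁+j₂+J+1=6
(j₁±m₁, j₂±m₂, J±M) = (0,1,4,0,4,1)
P² = 576/5
sum k=0..0:
  [0] +1/24 = 1/24
S = 1/24
C² = P²·S² = 1/5 ; C = +0.447214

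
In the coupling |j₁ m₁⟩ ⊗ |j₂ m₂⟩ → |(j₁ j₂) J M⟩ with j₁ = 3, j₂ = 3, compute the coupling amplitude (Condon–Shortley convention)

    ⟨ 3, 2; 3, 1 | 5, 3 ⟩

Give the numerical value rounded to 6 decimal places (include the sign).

triangle: 1!*5!*5!/12! = 14400/479001600
(j±m)!: 5!*1!*4!*2!*8!*2! = 464486400
prefactor² = (2J+1)*Δ*N² = 153600
  k=0: +1/(0!*1!*1!*4!*4!*1!) = 1/576
  k=1: −1/(1!*0!*0!*3!*5!*2!) = -1/1440
Σ = 1/960  ⇒  CG² = 153600*1/960² = 1/6
CG = +√(1/6) = +0.408248

+√(1/6) ≈ +0.408248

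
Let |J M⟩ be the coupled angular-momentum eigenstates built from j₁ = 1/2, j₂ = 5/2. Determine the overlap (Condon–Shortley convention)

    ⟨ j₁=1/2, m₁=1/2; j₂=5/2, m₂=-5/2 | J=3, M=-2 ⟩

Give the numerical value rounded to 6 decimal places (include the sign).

√[7·0!1!5!/7! · 1!0!0!5!1!5!] = √(2400)
  +(−1)^0/∏(0,0,0,0,1,5)! = 1/120  (running 1/120)
⟨..|..⟩ = √(2400)·(1/120) = +0.408248

+√(1/6) = +0.408248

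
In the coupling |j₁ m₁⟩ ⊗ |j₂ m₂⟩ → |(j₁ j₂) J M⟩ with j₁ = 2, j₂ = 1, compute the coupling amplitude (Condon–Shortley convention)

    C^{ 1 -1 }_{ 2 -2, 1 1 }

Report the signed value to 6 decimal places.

+0.774597

√[3·2!2!0!/5! · 0!4!2!0!0!2!] = √(48/5)
  +(−1)^2/∏(2,0,2,0,0,0)! = 1/4  (running 1/4)
⟨..|..⟩ = √(48/5)·(1/4) = +0.774597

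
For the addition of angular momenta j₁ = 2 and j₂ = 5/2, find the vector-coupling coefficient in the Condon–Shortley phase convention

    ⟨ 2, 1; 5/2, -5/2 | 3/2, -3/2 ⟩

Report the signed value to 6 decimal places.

j₁+j₂−J=3  J+j₁−j₂=1  J−j₁+j₂=2  j₁+j₂+J+1=7
(j₁±m₁, j₂±m₂, J±M) = (3,1,0,5,0,3)
P² = 288/7
sum k=0..0:
  [0] +1/12 = 1/12
S = 1/12
C² = P²·S² = 2/7 ; C = +0.534522

+√(2/7) ≈ +0.534522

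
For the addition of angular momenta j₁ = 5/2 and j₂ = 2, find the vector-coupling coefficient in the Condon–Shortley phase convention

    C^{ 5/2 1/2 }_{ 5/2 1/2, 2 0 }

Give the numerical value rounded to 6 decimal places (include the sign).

-0.478091

j₁+j₂−J=2  J+j₁−j₂=3  J−j₁+j₂=2  j₁+j₂+J+1=8
(j₁±m₁, j₂±m₂, J±M) = (3,2,2,2,3,2)
P² = 72/35
sum k=0..2:
  [0] +1/8 = 1/8
  [1] −1/2 = -1/2
  [2] +1/24 = 1/24
S = -1/3
C² = P²·S² = 8/35 ; C = -0.478091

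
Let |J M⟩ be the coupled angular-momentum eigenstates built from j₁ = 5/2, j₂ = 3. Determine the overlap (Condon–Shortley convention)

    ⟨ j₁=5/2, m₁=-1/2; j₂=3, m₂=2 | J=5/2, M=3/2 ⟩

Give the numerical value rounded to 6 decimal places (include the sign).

j₁+j₂−J=3  J+j₁−j₂=2  J−j₁+j₂=3  j₁+j₂+J+1=9
(j₁±m₁, j₂±m₂, J±M) = (2,3,5,1,4,1)
P² = 288/7
sum k=2..3:
  [2] +1/12 = 1/12
  [3] −1/24 = -1/24
S = 1/24
C² = P²·S² = 1/14 ; C = +0.267261

+0.267261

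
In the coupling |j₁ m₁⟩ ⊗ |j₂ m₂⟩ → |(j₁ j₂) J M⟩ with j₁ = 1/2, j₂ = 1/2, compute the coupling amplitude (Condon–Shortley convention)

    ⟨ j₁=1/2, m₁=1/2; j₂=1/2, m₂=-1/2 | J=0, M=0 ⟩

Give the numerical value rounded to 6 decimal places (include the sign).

+√(1/2) ≈ +0.707107

√[1·1!0!0!/2! · 1!0!0!1!0!0!] = √(1/2)
  +(−1)^0/∏(0,1,0,0,0,0)! = 1  (running 1)
⟨..|..⟩ = √(1/2)·(1) = +0.707107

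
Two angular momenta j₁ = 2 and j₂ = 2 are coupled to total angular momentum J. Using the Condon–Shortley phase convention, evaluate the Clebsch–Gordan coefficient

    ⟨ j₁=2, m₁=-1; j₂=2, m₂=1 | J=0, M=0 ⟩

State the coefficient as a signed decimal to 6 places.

j₁+j₂−J=4  J+j₁−j₂=0  J−j₁+j₂=0  j₁+j₂+J+1=5
(j₁±m₁, j₂±m₂, J±M) = (1,3,3,1,0,0)
P² = 36/5
sum k=3..3:
  [3] −1/6 = -1/6
S = -1/6
C² = P²·S² = 1/5 ; C = -0.447214

−√(1/5) ≈ -0.447214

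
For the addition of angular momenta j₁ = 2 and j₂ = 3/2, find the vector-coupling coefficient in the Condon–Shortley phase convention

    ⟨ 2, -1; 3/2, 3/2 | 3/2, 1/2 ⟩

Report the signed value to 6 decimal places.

j₁+j₂−J=2  J+j₁−j₂=2  J−j₁+j₂=1  j₁+j₂+J+1=6
(j₁±m₁, j₂±m₂, J±M) = (1,3,3,0,2,1)
P² = 8/5
sum k=2..2:
  [2] +1/2 = 1/2
S = 1/2
C² = P²·S² = 2/5 ; C = +0.632456

+0.632456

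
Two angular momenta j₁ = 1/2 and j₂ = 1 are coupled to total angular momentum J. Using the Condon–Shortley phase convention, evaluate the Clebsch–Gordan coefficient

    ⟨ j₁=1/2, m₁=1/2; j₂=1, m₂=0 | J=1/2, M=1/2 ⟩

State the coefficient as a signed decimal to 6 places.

+0.577350  (= +√(1/3))

√[2·1!0!1!/3! · 1!0!1!1!1!0!] = √(1/3)
  +(−1)^0/∏(0,1,0,1,0,0)! = 1  (running 1)
⟨..|..⟩ = √(1/3)·(1) = +0.577350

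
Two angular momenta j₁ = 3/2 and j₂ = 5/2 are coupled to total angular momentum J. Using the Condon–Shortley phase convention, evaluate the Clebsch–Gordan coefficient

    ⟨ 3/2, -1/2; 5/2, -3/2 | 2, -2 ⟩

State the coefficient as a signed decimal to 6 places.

-0.617213  (= −√(8/21))

j₁+j₂−J=2  J+j₁−j₂=1  J−j₁+j₂=3  j₁+j₂+J+1=7
(j₁±m₁, j₂±m₂, J±M) = (1,2,1,4,0,4)
P² = 96/7
sum k=1..1:
  [1] −1/6 = -1/6
S = -1/6
C² = P²·S² = 8/21 ; C = -0.617213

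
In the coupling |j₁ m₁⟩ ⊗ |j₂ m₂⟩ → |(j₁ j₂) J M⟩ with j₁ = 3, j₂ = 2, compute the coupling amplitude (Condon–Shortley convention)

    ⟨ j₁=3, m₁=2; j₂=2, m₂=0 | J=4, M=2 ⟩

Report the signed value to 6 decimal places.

j₁+j₂−J=1  J+j₁−j₂=5  J−j₁+j₂=3  j₁+j₂+J+1=10
(j₁±m₁, j₂±m₂, J±M) = (5,1,2,2,6,2)
P² = 8640/7
sum k=0..1:
  [0] +1/48 = 1/48
  [1] −1/240 = -1/240
S = 1/60
C² = P²·S² = 12/35 ; C = +0.585540

+0.585540  (= +√(12/35))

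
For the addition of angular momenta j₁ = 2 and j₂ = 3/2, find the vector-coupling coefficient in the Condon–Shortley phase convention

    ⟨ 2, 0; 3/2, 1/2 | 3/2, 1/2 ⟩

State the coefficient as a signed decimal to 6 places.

−√(1/5) = -0.447214

triangle: 2!*2!*1!/6! = 4/720
(j±m)!: 2!*2!*2!*1!*2!*1! = 16
prefactor² = (2J+1)*Δ*N² = 16/45
  k=1: −1/(1!*1!*1!*1!*1!*0!) = -1
  k=2: +1/(2!*0!*0!*0!*2!*1!) = 1/4
Σ = -3/4  ⇒  CG² = 16/45*(-3/4)² = 1/5
CG = −√(1/5) = -0.447214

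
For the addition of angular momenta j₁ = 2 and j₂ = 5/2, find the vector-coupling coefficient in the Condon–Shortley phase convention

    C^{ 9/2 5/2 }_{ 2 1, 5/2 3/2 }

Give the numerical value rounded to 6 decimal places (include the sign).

√[10·0!4!5!/10! · 3!1!4!1!7!2!] = √(11520)
  +(−1)^0/∏(0,0,1,4,3,1)! = 1/144  (running 1/144)
⟨..|..⟩ = √(11520)·(1/144) = +0.745356

+√(5/9) ≈ +0.745356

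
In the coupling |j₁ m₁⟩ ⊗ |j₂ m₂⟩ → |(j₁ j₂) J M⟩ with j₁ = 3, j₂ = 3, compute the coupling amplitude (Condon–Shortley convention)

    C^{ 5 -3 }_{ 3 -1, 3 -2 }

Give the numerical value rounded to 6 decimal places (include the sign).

+√(1/6) ≈ +0.408248

√[11·1!5!5!/12! · 2!4!1!5!2!8!] = √(153600)
  +(−1)^0/∏(0,1,4,1,1,4)! = 1/576  (running 1/576)
  +(−1)^1/∏(1,0,3,0,2,5)! = -1/1440  (running 1/960)
⟨..|..⟩ = √(153600)·(1/960) = +0.408248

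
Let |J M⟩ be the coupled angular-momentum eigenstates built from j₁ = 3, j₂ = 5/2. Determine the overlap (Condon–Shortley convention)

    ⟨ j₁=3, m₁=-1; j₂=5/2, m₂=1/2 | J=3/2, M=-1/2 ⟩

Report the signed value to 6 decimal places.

−√(1/105) = -0.097590

j₁+j₂−J=4  J+j₁−j₂=2  J−j₁+j₂=1  j₁+j₂+J+1=8
(j₁±m₁, j₂±m₂, J±M) = (2,4,3,2,1,2)
P² = 192/35
sum k=2..3:
  [2] +1/8 = 1/8
  [3] −1/6 = -1/6
S = -1/24
C² = P²·S² = 1/105 ; C = -0.097590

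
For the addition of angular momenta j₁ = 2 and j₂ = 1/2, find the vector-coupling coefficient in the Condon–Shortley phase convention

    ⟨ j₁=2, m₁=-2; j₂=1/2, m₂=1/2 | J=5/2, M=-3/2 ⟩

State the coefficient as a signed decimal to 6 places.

+0.447214  (= +√(1/5))

j₁+j₂−J=0  J+j₁−j₂=4  J−j₁+j₂=1  j₁+j₂+J+1=6
(j₁±m₁, j₂±m₂, J±M) = (0,4,1,0,1,4)
P² = 576/5
sum k=0..0:
  [0] +1/24 = 1/24
S = 1/24
C² = P²·S² = 1/5 ; C = +0.447214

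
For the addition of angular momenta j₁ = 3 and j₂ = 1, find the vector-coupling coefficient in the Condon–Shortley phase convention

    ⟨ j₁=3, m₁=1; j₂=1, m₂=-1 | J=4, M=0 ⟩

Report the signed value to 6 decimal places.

j₁+j₂−J=0  J+j₁−j₂=6  J−j₁+j₂=2  j₁+j₂+J+1=9
(j₁±m₁, j₂±m₂, J±M) = (4,2,0,2,4,4)
P² = 13824/7
sum k=0..0:
  [0] +1/96 = 1/96
S = 1/96
C² = P²·S² = 3/14 ; C = +0.462910

+0.462910  (= +√(3/14))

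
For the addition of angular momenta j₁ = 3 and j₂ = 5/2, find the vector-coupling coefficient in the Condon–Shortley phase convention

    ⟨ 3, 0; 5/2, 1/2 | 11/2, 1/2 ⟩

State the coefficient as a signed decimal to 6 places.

j₁+j₂−J=0  J+j₁−j₂=6  J−j₁+j₂=5  j₁+j₂+J+1=12
(j₁±m₁, j₂±m₂, J±M) = (3,3,3,2,6,5)
P² = 6220800/77
sum k=0..0:
  [0] +1/432 = 1/432
S = 1/432
C² = P²·S² = 100/231 ; C = +0.657952

+√(100/231) = +0.657952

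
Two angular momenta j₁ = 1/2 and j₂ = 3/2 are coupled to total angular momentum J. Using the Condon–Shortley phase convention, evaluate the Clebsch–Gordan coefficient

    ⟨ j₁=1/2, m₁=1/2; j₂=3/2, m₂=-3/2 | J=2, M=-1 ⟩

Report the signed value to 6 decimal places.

+√(1/4) ≈ +0.500000

√[5·0!1!3!/5! · 1!0!0!3!1!3!] = √(9)
  +(−1)^0/∏(0,0,0,0,1,3)! = 1/6  (running 1/6)
⟨..|..⟩ = √(9)·(1/6) = +0.500000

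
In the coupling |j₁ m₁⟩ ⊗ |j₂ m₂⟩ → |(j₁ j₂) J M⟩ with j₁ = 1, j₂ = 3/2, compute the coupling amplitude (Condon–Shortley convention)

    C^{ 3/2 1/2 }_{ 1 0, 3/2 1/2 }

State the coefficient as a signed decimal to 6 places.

triangle: 1!×1!×2!/5! = 2/120
(j±m)!: 1!×1!×2!×1!×2!×1! = 4
prefactor² = (2J+1)×Δ×N² = 4/15
  k=0: +1/(0!×1!×1!×2!×0!×0!) = 1/2
  k=1: −1/(1!×0!×0!×1!×1!×1!) = -1
Σ = -1/2  ⇒  CG² = 4/15×(-1/2)² = 1/15
CG = −√(1/15) = -0.258199

-0.258199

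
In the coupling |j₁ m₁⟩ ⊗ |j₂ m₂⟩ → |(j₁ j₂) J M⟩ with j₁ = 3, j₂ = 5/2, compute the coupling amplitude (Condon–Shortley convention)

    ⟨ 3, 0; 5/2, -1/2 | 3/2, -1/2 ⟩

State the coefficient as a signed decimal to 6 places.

+0.338062

triangle: 4!·2!·1!/8! = 48/40320
(j±m)!: 3!·3!·2!·3!·1!·2! = 864
prefactor² = (2J+1)·Δ·N² = 144/35
  k=1: −1/(1!·3!·2!·1!·0!·0!) = -1/12
  k=2: +1/(2!·2!·1!·0!·1!·1!) = 1/4
Σ = 1/6  ⇒  CG² = 144/35·1/6² = 4/35
CG = +√(4/35) = +0.338062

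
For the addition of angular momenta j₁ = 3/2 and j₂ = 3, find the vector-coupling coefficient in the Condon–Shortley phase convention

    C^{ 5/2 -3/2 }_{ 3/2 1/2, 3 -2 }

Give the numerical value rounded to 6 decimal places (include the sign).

√[6·2!1!4!/8! · 2!1!1!5!1!4!] = √(288/7)
  +(−1)^0/∏(0,2,1,1,0,3)! = 1/12  (running 1/12)
  +(−1)^1/∏(1,1,0,0,1,4)! = -1/24  (running 1/24)
⟨..|..⟩ = √(288/7)·(1/24) = +0.267261

+√(1/14) = +0.267261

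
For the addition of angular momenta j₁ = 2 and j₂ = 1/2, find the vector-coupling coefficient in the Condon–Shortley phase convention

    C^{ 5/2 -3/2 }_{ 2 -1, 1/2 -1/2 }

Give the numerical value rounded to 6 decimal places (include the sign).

triangle: 0!×4!×1!/6! = 24/720
(j±m)!: 1!×3!×0!×1!×1!×4! = 144
prefactor² = (2J+1)×Δ×N² = 144/5
  k=0: +1/(0!×0!×3!×0!×1!×1!) = 1/6
Σ = 1/6  ⇒  CG² = 144/5×1/6² = 4/5
CG = +√(4/5) = +0.894427

+√(4/5) = +0.894427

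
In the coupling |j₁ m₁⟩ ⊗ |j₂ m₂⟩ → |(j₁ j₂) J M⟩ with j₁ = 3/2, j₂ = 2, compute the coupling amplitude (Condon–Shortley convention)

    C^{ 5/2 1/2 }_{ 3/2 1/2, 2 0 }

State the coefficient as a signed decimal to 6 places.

+√(3/35) ≈ +0.292770

triangle: 1!·2!·3!/7! = 12/5040
(j±m)!: 2!·1!·2!·2!·3!·2! = 96
prefactor² = (2J+1)·Δ·N² = 48/35
  k=0: +1/(0!·1!·1!·2!·1!·1!) = 1/2
  k=1: −1/(1!·0!·0!·1!·2!·2!) = -1/4
Σ = 1/4  ⇒  CG² = 48/35·1/4² = 3/35
CG = +√(3/35) = +0.292770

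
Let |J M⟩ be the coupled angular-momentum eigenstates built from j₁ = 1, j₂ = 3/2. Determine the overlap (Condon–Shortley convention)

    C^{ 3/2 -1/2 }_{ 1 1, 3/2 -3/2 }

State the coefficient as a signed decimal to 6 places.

j₁+j₂−J=1  J+j₁−j₂=1  J−j₁+j₂=2  j₁+j₂+J+1=5
(j₁±m₁, j₂±m₂, J±M) = (2,0,0,3,1,2)
P² = 8/5
sum k=0..0:
  [0] +1/2 = 1/2
S = 1/2
C² = P²·S² = 2/5 ; C = +0.632456

+0.632456  (= +√(2/5))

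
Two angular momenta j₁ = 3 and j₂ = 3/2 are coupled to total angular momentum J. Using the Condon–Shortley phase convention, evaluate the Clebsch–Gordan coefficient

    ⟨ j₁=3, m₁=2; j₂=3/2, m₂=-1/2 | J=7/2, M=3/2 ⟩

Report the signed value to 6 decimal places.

√[8·1!5!2!/9! · 5!1!1!2!5!2!] = √(6400/21)
  +(−1)^0/∏(0,1,1,1,4,1)! = 1/24  (running 1/24)
  +(−1)^1/∏(1,0,0,0,5,2)! = -1/240  (running 3/80)
⟨..|..⟩ = √(6400/21)·(3/80) = +0.654654

+√(3/7) = +0.654654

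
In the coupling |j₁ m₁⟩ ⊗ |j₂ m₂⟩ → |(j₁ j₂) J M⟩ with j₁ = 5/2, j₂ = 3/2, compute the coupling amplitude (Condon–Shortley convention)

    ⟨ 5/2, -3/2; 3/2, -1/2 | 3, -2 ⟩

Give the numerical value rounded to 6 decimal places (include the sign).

−√(1/12) ≈ -0.288675

j₁+j₂−J=1  J+j₁−j₂=4  J−j₁+j₂=2  j₁+j₂+J+1=8
(j₁±m₁, j₂±m₂, J±M) = (1,4,1,2,1,5)
P² = 48
sum k=0..1:
  [0] +1/24 = 1/24
  [1] −1/12 = -1/12
S = -1/24
C² = P²·S² = 1/12 ; C = -0.288675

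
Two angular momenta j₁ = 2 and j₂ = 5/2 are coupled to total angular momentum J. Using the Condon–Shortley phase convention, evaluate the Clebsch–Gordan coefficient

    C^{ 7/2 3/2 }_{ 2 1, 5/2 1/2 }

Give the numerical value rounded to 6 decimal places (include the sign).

√[8·1!3!4!/9! · 3!1!3!2!5!2!] = √(384/7)
  +(−1)^0/∏(0,1,1,3,2,1)! = 1/12  (running 1/12)
  +(−1)^1/∏(1,0,0,2,3,2)! = -1/24  (running 1/24)
⟨..|..⟩ = √(384/7)·(1/24) = +0.308607

+√(2/21) = +0.308607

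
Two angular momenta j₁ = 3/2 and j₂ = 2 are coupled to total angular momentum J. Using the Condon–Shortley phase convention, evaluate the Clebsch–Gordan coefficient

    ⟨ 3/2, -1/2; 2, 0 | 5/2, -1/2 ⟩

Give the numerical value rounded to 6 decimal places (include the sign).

√[6·1!2!3!/7! · 1!2!2!2!2!3!] = √(48/35)
  +(−1)^0/∏(0,1,2,2,0,1)! = 1/4  (running 1/4)
  +(−1)^1/∏(1,0,1,1,1,2)! = -1/2  (running -1/4)
⟨..|..⟩ = √(48/35)·(-1/4) = -0.292770

−√(3/35) = -0.292770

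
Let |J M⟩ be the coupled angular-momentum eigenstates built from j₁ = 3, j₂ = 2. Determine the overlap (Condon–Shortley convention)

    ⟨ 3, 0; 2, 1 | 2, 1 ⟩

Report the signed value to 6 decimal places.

√[5·3!3!1!/8! · 3!3!3!1!3!1!] = √(81/14)
  +(−1)^2/∏(2,1,1,1,2,0)! = 1/4  (running 1/4)
  +(−1)^3/∏(3,0,0,0,3,1)! = -1/36  (running 2/9)
⟨..|..⟩ = √(81/14)·(2/9) = +0.534522

+√(2/7) = +0.534522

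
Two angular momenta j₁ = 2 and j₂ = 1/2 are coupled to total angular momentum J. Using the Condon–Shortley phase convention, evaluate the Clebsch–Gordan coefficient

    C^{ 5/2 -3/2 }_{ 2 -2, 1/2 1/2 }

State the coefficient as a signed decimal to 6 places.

+0.447214  (= +√(1/5))

j₁+j₂−J=0  J+j₁−j₂=4  J−j₁+j₂=1  j₁+j₂+J+1=6
(j₁±m₁, j₂±m₂, J±M) = (0,4,1,0,1,4)
P² = 576/5
sum k=0..0:
  [0] +1/24 = 1/24
S = 1/24
C² = P²·S² = 1/5 ; C = +0.447214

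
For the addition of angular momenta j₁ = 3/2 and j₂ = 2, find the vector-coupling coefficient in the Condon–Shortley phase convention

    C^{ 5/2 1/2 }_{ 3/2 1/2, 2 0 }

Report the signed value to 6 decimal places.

√[6·1!2!3!/7! · 2!1!2!2!3!2!] = √(48/35)
  +(−1)^0/∏(0,1,1,2,1,1)! = 1/2  (running 1/2)
  +(−1)^1/∏(1,0,0,1,2,2)! = -1/4  (running 1/4)
⟨..|..⟩ = √(48/35)·(1/4) = +0.292770

+0.292770  (= +√(3/35))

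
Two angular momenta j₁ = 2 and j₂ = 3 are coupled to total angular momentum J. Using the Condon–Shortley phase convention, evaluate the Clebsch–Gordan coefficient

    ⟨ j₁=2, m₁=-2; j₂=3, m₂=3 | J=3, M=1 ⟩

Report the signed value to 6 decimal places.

+√(1/6) ≈ +0.408248

triangle: 2!×2!×4!/9! = 96/362880
(j±m)!: 0!×4!×6!×0!×4!×2! = 829440
prefactor² = (2J+1)×Δ×N² = 1536
  k=2: +1/(2!×0!×2!×4!×0!×0!) = 1/96
Σ = 1/96  ⇒  CG² = 1536×1/96² = 1/6
CG = +√(1/6) = +0.408248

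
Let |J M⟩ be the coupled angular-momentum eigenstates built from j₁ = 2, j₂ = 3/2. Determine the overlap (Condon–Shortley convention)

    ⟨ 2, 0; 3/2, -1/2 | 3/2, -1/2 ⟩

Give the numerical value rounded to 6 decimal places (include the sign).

-0.447214

√[4·2!2!1!/6! · 2!2!1!2!1!2!] = √(16/45)
  +(−1)^0/∏(0,2,2,1,0,0)! = 1/4  (running 1/4)
  +(−1)^1/∏(1,1,1,0,1,1)! = -1  (running -3/4)
⟨..|..⟩ = √(16/45)·(-3/4) = -0.447214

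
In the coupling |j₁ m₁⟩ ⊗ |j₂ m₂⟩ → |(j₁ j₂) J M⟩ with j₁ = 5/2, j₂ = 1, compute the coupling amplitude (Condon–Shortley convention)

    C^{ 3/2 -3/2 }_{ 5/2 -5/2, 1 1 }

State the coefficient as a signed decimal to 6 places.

+√(2/3) = +0.816497

triangle: 2!·3!·0!/6! = 12/720
(j±m)!: 0!·5!·2!·0!·0!·3! = 1440
prefactor² = (2J+1)·Δ·N² = 96
  k=2: +1/(2!·0!·3!·0!·0!·0!) = 1/12
Σ = 1/12  ⇒  CG² = 96·1/12² = 2/3
CG = +√(2/3) = +0.816497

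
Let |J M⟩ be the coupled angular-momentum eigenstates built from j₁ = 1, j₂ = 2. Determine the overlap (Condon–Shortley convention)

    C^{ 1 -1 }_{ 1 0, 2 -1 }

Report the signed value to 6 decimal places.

-0.547723  (= −√(3/10))

j₁+j₂−J=2  J+j₁−j₂=0  J−j₁+j₂=2  j₁+j₂+J+1=5
(j₁±m₁, j₂±m₂, J±M) = (1,1,1,3,0,2)
P² = 6/5
sum k=1..1:
  [1] −1/2 = -1/2
S = -1/2
C² = P²·S² = 3/10 ; C = -0.547723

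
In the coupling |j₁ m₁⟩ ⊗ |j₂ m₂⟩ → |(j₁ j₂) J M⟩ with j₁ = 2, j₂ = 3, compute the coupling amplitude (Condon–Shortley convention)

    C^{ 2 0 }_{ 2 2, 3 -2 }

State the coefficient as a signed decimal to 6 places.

+0.597614

j₁+j₂−J=3  J+j₁−j₂=1  J−j₁+j₂=3  j₁+j₂+J+1=8
(j₁±m₁, j₂±m₂, J±M) = (4,0,1,5,2,2)
P² = 360/7
sum k=0..0:
  [0] +1/12 = 1/12
S = 1/12
C² = P²·S² = 5/14 ; C = +0.597614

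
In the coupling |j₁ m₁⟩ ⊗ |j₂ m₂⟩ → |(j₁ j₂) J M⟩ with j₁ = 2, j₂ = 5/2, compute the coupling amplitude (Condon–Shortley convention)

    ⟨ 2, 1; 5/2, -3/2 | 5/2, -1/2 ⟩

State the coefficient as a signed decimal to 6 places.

+√(6/35) = +0.414039

j₁+j₂−J=2  J+j₁−j₂=2  J−j₁+j₂=3  j₁+j₂+J+1=8
(j₁±m₁, j₂±m₂, J±M) = (3,1,1,4,2,3)
P² = 216/35
sum k=0..1:
  [0] +1/4 = 1/4
  [1] −1/12 = -1/12
S = 1/6
C² = P²·S² = 6/35 ; C = +0.414039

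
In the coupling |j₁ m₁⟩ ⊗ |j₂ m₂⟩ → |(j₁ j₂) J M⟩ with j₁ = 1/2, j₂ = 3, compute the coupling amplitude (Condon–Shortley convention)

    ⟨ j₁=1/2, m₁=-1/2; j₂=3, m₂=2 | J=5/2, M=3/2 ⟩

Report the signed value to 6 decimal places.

j₁+j₂−J=1  J+j₁−j₂=0  J−j₁+j₂=5  j₁+j₂+J+1=7
(j₁±m₁, j₂±m₂, J±M) = (0,1,5,1,4,1)
P² = 2880/7
sum k=1..1:
  [1] −1/24 = -1/24
S = -1/24
C² = P²·S² = 5/7 ; C = -0.845154

−√(5/7) = -0.845154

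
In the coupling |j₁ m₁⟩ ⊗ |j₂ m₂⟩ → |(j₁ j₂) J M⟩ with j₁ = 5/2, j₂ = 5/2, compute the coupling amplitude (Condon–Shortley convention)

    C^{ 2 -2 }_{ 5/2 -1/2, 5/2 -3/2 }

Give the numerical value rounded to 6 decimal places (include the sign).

j₁+j₂−J=3  J+j₁−j₂=2  J−j₁+j₂=2  j₁+j₂+J+1=8
(j₁±m₁, j₂±m₂, J±M) = (2,3,1,4,0,4)
P² = 144/7
sum k=1..1:
  [1] −1/8 = -1/8
S = -1/8
C² = P²·S² = 9/28 ; C = -0.566947

−√(9/28) ≈ -0.566947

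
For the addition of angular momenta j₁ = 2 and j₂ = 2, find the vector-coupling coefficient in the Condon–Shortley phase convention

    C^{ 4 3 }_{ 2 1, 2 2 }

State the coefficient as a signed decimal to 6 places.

triangle: 0!*4!*4!/9! = 576/362880
(j±m)!: 3!*1!*4!*0!*7!*1! = 725760
prefactor² = (2J+1)*Δ*N² = 10368
  k=0: +1/(0!*0!*1!*4!*3!*0!) = 1/144
Σ = 1/144  ⇒  CG² = 10368*1/144² = 1/2
CG = +√(1/2) = +0.707107

+0.707107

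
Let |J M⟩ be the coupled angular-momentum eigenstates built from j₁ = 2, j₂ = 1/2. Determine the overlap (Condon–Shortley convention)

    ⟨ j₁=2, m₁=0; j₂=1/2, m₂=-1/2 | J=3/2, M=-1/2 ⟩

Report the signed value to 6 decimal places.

+0.632456

j₁+j₂−J=1  J+j₁−j₂=3  J−j₁+j₂=0  j₁+j₂+J+1=5
(j₁±m₁, j₂±m₂, J±M) = (2,2,0,1,1,2)
P² = 8/5
sum k=0..0:
  [0] +1/2 = 1/2
S = 1/2
C² = P²·S² = 2/5 ; C = +0.632456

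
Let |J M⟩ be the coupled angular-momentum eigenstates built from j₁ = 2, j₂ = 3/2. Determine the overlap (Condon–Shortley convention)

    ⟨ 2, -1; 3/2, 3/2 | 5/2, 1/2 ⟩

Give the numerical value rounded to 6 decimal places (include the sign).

triangle: 1!×3!×2!/7! = 12/5040
(j±m)!: 1!×3!×3!×0!×3!×2! = 432
prefactor² = (2J+1)×Δ×N² = 216/35
  k=1: −1/(1!×0!×2!×2!×1!×0!) = -1/4
Σ = -1/4  ⇒  CG² = 216/35×(-1/4)² = 27/70
CG = −√(27/70) = -0.621059

−√(27/70) ≈ -0.621059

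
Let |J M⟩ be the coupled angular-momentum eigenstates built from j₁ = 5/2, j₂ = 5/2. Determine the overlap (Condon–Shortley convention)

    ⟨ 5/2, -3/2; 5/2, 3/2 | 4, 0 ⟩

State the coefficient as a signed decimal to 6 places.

j₁+j₂−J=1  J+j₁−j₂=4  J−j₁+j₂=4  j₁+j₂+J+1=10
(j₁±m₁, j₂±m₂, J±M) = (1,4,4,1,4,4)
P² = 82944/175
sum k=0..1:
  [0] +1/576 = 1/576
  [1] −1/36 = -1/36
S = -5/192
C² = P²·S² = 9/28 ; C = -0.566947

−√(9/28) ≈ -0.566947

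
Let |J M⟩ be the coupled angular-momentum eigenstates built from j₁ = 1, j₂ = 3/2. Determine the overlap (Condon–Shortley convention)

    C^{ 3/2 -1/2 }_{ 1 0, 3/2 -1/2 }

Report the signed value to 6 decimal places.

+√(1/15) = +0.258199

j₁+j₂−J=1  J+j₁−j₂=1  J−j₁+j₂=2  j₁+j₂+J+1=5
(j₁±m₁, j₂±m₂, J±M) = (1,1,1,2,1,2)
P² = 4/15
sum k=0..1:
  [0] +1/1 = 1
  [1] −1/2 = -1/2
S = 1/2
C² = P²·S² = 1/15 ; C = +0.258199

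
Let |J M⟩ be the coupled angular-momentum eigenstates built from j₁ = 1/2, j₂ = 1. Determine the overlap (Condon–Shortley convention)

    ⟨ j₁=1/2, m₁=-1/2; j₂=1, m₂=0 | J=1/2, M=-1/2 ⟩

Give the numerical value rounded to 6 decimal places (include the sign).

triangle: 1!*0!*1!/3! = 1/6
(j±m)!: 0!*1!*1!*1!*0!*1! = 1
prefactor² = (2J+1)*Δ*N² = 1/3
  k=1: −1/(1!*0!*0!*0!*0!*1!) = -1
Σ = -1  ⇒  CG² = 1/3*(-1)² = 1/3
CG = −√(1/3) = -0.577350

−√(1/3) = -0.577350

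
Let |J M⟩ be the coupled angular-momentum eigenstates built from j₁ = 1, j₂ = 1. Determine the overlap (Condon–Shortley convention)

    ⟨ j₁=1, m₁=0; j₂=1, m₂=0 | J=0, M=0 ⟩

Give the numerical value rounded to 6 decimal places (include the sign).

−√(1/3) = -0.577350

triangle: 2!*0!*0!/3! = 2/6
(j±m)!: 1!*1!*1!*1!*0!*0! = 1
prefactor² = (2J+1)*Δ*N² = 1/3
  k=1: −1/(1!*1!*0!*0!*0!*0!) = -1
Σ = -1  ⇒  CG² = 1/3*(-1)² = 1/3
CG = −√(1/3) = -0.577350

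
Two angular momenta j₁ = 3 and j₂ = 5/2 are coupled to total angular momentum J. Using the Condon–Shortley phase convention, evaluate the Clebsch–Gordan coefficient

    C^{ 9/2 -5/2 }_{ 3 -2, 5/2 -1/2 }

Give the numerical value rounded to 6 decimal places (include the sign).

√[10·1!5!4!/11! · 1!5!2!3!2!7!] = √(115200/11)
  +(−1)^0/∏(0,1,5,2,0,2)! = 1/480  (running 1/480)
  +(−1)^1/∏(1,0,4,1,1,3)! = -1/144  (running -7/1440)
⟨..|..⟩ = √(115200/11)·(-7/1440) = -0.497468

-0.497468  (= −√(49/198))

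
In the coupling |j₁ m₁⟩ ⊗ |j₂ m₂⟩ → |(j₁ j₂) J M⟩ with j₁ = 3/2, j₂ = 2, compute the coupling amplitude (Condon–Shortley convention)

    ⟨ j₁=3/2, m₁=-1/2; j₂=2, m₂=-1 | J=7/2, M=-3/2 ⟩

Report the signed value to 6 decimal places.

+√(4/7) ≈ +0.755929

√[8·0!3!4!/8! · 1!2!1!3!2!5!] = √(576/7)
  +(−1)^0/∏(0,0,2,1,1,3)! = 1/12  (running 1/12)
⟨..|..⟩ = √(576/7)·(1/12) = +0.755929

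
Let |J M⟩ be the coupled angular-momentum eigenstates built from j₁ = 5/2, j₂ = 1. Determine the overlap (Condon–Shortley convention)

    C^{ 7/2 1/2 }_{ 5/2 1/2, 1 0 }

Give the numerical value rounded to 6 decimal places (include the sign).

+√(4/7) ≈ +0.755929

triangle: 0!*5!*2!/8! = 240/40320
(j±m)!: 3!*2!*1!*1!*4!*3! = 1728
prefactor² = (2J+1)*Δ*N² = 576/7
  k=0: +1/(0!*0!*2!*1!*3!*1!) = 1/12
Σ = 1/12  ⇒  CG² = 576/7*1/12² = 4/7
CG = +√(4/7) = +0.755929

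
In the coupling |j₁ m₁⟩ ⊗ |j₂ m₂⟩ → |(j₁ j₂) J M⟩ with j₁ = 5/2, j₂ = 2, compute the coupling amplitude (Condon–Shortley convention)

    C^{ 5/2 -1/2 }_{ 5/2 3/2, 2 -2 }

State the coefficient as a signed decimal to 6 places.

√[6·2!3!2!/8! · 4!1!0!4!2!3!] = √(864/35)
  +(−1)^0/∏(0,2,1,0,2,2)! = 1/8  (running 1/8)
⟨..|..⟩ = √(864/35)·(1/8) = +0.621059

+0.621059  (= +√(27/70))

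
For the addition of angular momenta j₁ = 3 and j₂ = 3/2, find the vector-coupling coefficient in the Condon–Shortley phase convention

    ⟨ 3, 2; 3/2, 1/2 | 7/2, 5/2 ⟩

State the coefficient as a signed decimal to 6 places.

triangle: 1!×5!×2!/9! = 240/362880
(j±m)!: 5!×1!×2!×1!×6!×1! = 172800
prefactor² = (2J+1)×Δ×N² = 6400/7
  k=0: +1/(0!×1!×1!×2!×4!×0!) = 1/48
  k=1: −1/(1!×0!×0!×1!×5!×1!) = -1/120
Σ = 1/80  ⇒  CG² = 6400/7×1/80² = 1/7
CG = +√(1/7) = +0.377964

+√(1/7) ≈ +0.377964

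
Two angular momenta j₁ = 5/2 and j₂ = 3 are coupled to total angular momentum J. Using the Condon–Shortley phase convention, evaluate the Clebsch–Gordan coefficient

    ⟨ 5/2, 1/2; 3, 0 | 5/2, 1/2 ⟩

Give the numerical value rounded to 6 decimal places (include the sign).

−√(8/105) = -0.276026

j₁+j₂−J=3  J+j₁−j₂=2  J−j₁+j₂=3  j₁+j₂+J+1=9
(j₁±m₁, j₂±m₂, J±M) = (3,2,3,3,3,2)
P² = 216/35
sum k=0..2:
  [0] +1/72 = 1/72
  [1] −1/4 = -1/4
  [2] +1/8 = 1/8
S = -1/9
C² = P²·S² = 8/105 ; C = -0.276026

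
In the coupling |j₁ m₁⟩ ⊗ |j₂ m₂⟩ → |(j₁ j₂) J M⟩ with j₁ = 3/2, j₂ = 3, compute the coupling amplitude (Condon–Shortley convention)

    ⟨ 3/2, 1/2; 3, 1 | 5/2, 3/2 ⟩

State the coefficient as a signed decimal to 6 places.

j₁+j₂−J=2  J+j₁−j₂=1  J−j₁+j₂=4  j₁+j₂+J+1=8
(j₁±m₁, j₂±m₂, J±M) = (2,1,4,2,4,1)
P² = 576/35
sum k=0..1:
  [0] +1/48 = 1/48
  [1] −1/6 = -1/6
S = -7/48
C² = P²·S² = 7/20 ; C = -0.591608

−√(7/20) = -0.591608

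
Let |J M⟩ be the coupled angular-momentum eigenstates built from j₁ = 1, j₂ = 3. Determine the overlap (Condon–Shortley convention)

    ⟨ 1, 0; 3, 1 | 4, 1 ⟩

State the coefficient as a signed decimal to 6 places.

+√(15/28) ≈ +0.731925

j₁+j₂−J=0  J+j₁−j₂=2  J−j₁+j₂=6  j₁+j₂+J+1=9
(j₁±m₁, j₂±m₂, J±M) = (1,1,4,2,5,3)
P² = 8640/7
sum k=0..0:
  [0] +1/48 = 1/48
S = 1/48
C² = P²·S² = 15/28 ; C = +0.731925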